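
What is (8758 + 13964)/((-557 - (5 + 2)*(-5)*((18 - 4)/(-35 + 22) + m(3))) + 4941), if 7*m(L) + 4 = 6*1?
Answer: 147693/28316 ≈ 5.2159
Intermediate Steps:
m(L) = 2/7 (m(L) = -4/7 + (6*1)/7 = -4/7 + (⅐)*6 = -4/7 + 6/7 = 2/7)
(8758 + 13964)/((-557 - (5 + 2)*(-5)*((18 - 4)/(-35 + 22) + m(3))) + 4941) = (8758 + 13964)/((-557 - (5 + 2)*(-5)*((18 - 4)/(-35 + 22) + 2/7)) + 4941) = 22722/((-557 - 7*(-5)*(14/(-13) + 2/7)) + 4941) = 22722/((-557 - (-35)*(14*(-1/13) + 2/7)) + 4941) = 22722/((-557 - (-35)*(-14/13 + 2/7)) + 4941) = 22722/((-557 - (-35)*(-72)/91) + 4941) = 22722/((-557 - 1*360/13) + 4941) = 22722/((-557 - 360/13) + 4941) = 22722/(-7601/13 + 4941) = 22722/(56632/13) = 22722*(13/56632) = 147693/28316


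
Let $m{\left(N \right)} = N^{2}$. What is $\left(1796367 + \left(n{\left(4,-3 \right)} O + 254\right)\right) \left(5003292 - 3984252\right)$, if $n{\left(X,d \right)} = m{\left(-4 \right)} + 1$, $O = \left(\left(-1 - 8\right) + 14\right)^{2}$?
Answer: $1831261755840$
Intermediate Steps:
$O = 25$ ($O = \left(\left(-1 - 8\right) + 14\right)^{2} = \left(-9 + 14\right)^{2} = 5^{2} = 25$)
$n{\left(X,d \right)} = 17$ ($n{\left(X,d \right)} = \left(-4\right)^{2} + 1 = 16 + 1 = 17$)
$\left(1796367 + \left(n{\left(4,-3 \right)} O + 254\right)\right) \left(5003292 - 3984252\right) = \left(1796367 + \left(17 \cdot 25 + 254\right)\right) \left(5003292 - 3984252\right) = \left(1796367 + \left(425 + 254\right)\right) 1019040 = \left(1796367 + 679\right) 1019040 = 1797046 \cdot 1019040 = 1831261755840$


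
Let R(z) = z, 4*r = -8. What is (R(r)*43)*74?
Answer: -6364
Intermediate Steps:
r = -2 (r = (1/4)*(-8) = -2)
(R(r)*43)*74 = -2*43*74 = -86*74 = -6364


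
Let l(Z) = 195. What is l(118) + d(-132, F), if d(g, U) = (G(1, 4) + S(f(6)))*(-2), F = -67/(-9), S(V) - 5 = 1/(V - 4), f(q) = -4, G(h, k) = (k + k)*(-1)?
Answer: 805/4 ≈ 201.25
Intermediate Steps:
G(h, k) = -2*k (G(h, k) = (2*k)*(-1) = -2*k)
S(V) = 5 + 1/(-4 + V) (S(V) = 5 + 1/(V - 4) = 5 + 1/(-4 + V))
F = 67/9 (F = -67*(-⅑) = 67/9 ≈ 7.4444)
d(g, U) = 25/4 (d(g, U) = (-2*4 + (-19 + 5*(-4))/(-4 - 4))*(-2) = (-8 + (-19 - 20)/(-8))*(-2) = (-8 - ⅛*(-39))*(-2) = (-8 + 39/8)*(-2) = -25/8*(-2) = 25/4)
l(118) + d(-132, F) = 195 + 25/4 = 805/4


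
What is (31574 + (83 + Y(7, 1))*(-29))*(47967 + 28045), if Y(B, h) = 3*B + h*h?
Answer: 2168546348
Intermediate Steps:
Y(B, h) = h² + 3*B (Y(B, h) = 3*B + h² = h² + 3*B)
(31574 + (83 + Y(7, 1))*(-29))*(47967 + 28045) = (31574 + (83 + (1² + 3*7))*(-29))*(47967 + 28045) = (31574 + (83 + (1 + 21))*(-29))*76012 = (31574 + (83 + 22)*(-29))*76012 = (31574 + 105*(-29))*76012 = (31574 - 3045)*76012 = 28529*76012 = 2168546348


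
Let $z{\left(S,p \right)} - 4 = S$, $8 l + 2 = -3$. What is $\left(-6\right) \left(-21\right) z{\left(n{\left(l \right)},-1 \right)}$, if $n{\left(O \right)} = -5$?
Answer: $-126$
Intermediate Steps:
$l = - \frac{5}{8}$ ($l = - \frac{1}{4} + \frac{1}{8} \left(-3\right) = - \frac{1}{4} - \frac{3}{8} = - \frac{5}{8} \approx -0.625$)
$z{\left(S,p \right)} = 4 + S$
$\left(-6\right) \left(-21\right) z{\left(n{\left(l \right)},-1 \right)} = \left(-6\right) \left(-21\right) \left(4 - 5\right) = 126 \left(-1\right) = -126$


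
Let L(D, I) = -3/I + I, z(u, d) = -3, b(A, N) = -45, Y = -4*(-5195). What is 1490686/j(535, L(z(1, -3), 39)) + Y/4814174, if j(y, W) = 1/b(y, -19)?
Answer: -161469490115300/2407087 ≈ -6.7081e+7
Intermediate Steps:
Y = 20780
L(D, I) = I - 3/I
j(y, W) = -1/45 (j(y, W) = 1/(-45) = -1/45)
1490686/j(535, L(z(1, -3), 39)) + Y/4814174 = 1490686/(-1/45) + 20780/4814174 = 1490686*(-45) + 20780*(1/4814174) = -67080870 + 10390/2407087 = -161469490115300/2407087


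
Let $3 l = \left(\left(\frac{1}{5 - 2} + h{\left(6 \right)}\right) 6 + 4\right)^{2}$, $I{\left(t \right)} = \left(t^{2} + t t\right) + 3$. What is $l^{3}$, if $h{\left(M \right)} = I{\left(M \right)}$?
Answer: $332985476579328$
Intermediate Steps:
$I{\left(t \right)} = 3 + 2 t^{2}$ ($I{\left(t \right)} = \left(t^{2} + t^{2}\right) + 3 = 2 t^{2} + 3 = 3 + 2 t^{2}$)
$h{\left(M \right)} = 3 + 2 M^{2}$
$l = 69312$ ($l = \frac{\left(\left(\frac{1}{5 - 2} + \left(3 + 2 \cdot 6^{2}\right)\right) 6 + 4\right)^{2}}{3} = \frac{\left(\left(\frac{1}{3} + \left(3 + 2 \cdot 36\right)\right) 6 + 4\right)^{2}}{3} = \frac{\left(\left(\frac{1}{3} + \left(3 + 72\right)\right) 6 + 4\right)^{2}}{3} = \frac{\left(\left(\frac{1}{3} + 75\right) 6 + 4\right)^{2}}{3} = \frac{\left(\frac{226}{3} \cdot 6 + 4\right)^{2}}{3} = \frac{\left(452 + 4\right)^{2}}{3} = \frac{456^{2}}{3} = \frac{1}{3} \cdot 207936 = 69312$)
$l^{3} = 69312^{3} = 332985476579328$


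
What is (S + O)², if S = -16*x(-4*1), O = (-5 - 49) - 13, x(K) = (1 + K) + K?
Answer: 2025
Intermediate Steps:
x(K) = 1 + 2*K
O = -67 (O = -54 - 13 = -67)
S = 112 (S = -16*(1 + 2*(-4*1)) = -16*(1 + 2*(-4)) = -16*(1 - 8) = -16*(-7) = 112)
(S + O)² = (112 - 67)² = 45² = 2025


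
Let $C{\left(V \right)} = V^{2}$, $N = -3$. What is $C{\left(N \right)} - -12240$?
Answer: $12249$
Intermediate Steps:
$C{\left(N \right)} - -12240 = \left(-3\right)^{2} - -12240 = 9 + 12240 = 12249$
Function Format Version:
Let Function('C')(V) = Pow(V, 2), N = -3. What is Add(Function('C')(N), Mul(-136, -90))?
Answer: 12249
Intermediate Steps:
Add(Function('C')(N), Mul(-136, -90)) = Add(Pow(-3, 2), Mul(-136, -90)) = Add(9, 12240) = 12249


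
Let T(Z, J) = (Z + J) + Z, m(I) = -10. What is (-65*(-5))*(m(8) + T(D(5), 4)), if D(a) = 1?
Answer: -1300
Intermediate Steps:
T(Z, J) = J + 2*Z (T(Z, J) = (J + Z) + Z = J + 2*Z)
(-65*(-5))*(m(8) + T(D(5), 4)) = (-65*(-5))*(-10 + (4 + 2*1)) = 325*(-10 + (4 + 2)) = 325*(-10 + 6) = 325*(-4) = -1300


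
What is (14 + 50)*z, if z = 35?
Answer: 2240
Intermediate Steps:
(14 + 50)*z = (14 + 50)*35 = 64*35 = 2240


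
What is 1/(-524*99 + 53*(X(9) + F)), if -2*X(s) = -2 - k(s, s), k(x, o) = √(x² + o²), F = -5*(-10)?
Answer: -32782/1611913443 - 53*√2/537304481 ≈ -2.0477e-5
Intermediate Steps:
F = 50
k(x, o) = √(o² + x²)
X(s) = 1 + √2*√(s²)/2 (X(s) = -(-2 - √(s² + s²))/2 = -(-2 - √(2*s²))/2 = -(-2 - √2*√(s²))/2 = 1 + √2*√(s²)/2)
1/(-524*99 + 53*(X(9) + F)) = 1/(-524*99 + 53*((1 + √2*√(9²)/2) + 50)) = 1/(-51876 + 53*((1 + √2*√81/2) + 50)) = 1/(-51876 + 53*((1 + (½)*√2*9) + 50)) = 1/(-51876 + 53*((1 + 9*√2/2) + 50)) = 1/(-51876 + 53*(51 + 9*√2/2)) = 1/(-51876 + (2703 + 477*√2/2)) = 1/(-49173 + 477*√2/2)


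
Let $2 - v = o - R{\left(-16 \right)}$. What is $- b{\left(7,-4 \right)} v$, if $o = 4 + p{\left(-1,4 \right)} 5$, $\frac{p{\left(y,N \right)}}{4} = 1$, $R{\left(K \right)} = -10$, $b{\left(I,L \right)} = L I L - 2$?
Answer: $3520$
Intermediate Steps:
$b{\left(I,L \right)} = -2 + I L^{2}$ ($b{\left(I,L \right)} = I L L - 2 = I L^{2} - 2 = -2 + I L^{2}$)
$p{\left(y,N \right)} = 4$ ($p{\left(y,N \right)} = 4 \cdot 1 = 4$)
$o = 24$ ($o = 4 + 4 \cdot 5 = 4 + 20 = 24$)
$v = -32$ ($v = 2 - \left(24 - -10\right) = 2 - \left(24 + 10\right) = 2 - 34 = -32$)
$- b{\left(7,-4 \right)} v = - (-2 + 7 \left(-4\right)^{2}) \left(-32\right) = - (-2 + 7 \cdot 16) \left(-32\right) = - (-2 + 112) \left(-32\right) = \left(-1\right) 110 \left(-32\right) = \left(-110\right) \left(-32\right) = 3520$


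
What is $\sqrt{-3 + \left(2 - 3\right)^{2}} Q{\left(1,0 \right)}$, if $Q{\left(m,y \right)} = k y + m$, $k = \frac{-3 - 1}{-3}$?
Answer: $i \sqrt{2} \approx 1.4142 i$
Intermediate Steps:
$k = \frac{4}{3}$ ($k = \left(-4\right) \left(- \frac{1}{3}\right) = \frac{4}{3} \approx 1.3333$)
$Q{\left(m,y \right)} = m + \frac{4 y}{3}$ ($Q{\left(m,y \right)} = \frac{4 y}{3} + m = m + \frac{4 y}{3}$)
$\sqrt{-3 + \left(2 - 3\right)^{2}} Q{\left(1,0 \right)} = \sqrt{-3 + \left(2 - 3\right)^{2}} \left(1 + \frac{4}{3} \cdot 0\right) = \sqrt{-3 + \left(-1\right)^{2}} \left(1 + 0\right) = \sqrt{-3 + 1} \cdot 1 = \sqrt{-2} \cdot 1 = i \sqrt{2} \cdot 1 = i \sqrt{2}$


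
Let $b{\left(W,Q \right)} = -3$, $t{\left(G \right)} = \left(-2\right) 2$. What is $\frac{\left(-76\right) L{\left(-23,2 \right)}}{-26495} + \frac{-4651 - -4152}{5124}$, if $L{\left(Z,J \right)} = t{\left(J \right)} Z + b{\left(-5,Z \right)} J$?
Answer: $\frac{2895637}{19394340} \approx 0.1493$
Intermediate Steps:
$t{\left(G \right)} = -4$
$L{\left(Z,J \right)} = - 4 Z - 3 J$
$\frac{\left(-76\right) L{\left(-23,2 \right)}}{-26495} + \frac{-4651 - -4152}{5124} = \frac{\left(-76\right) \left(\left(-4\right) \left(-23\right) - 6\right)}{-26495} + \frac{-4651 - -4152}{5124} = - 76 \left(92 - 6\right) \left(- \frac{1}{26495}\right) + \left(-4651 + 4152\right) \frac{1}{5124} = \left(-76\right) 86 \left(- \frac{1}{26495}\right) - \frac{499}{5124} = \left(-6536\right) \left(- \frac{1}{26495}\right) - \frac{499}{5124} = \frac{6536}{26495} - \frac{499}{5124} = \frac{2895637}{19394340}$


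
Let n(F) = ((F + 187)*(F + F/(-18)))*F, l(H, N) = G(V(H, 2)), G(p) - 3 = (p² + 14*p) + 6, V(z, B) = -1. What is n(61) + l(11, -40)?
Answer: 7843832/9 ≈ 8.7154e+5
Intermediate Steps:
G(p) = 9 + p² + 14*p (G(p) = 3 + ((p² + 14*p) + 6) = 3 + (6 + p² + 14*p) = 9 + p² + 14*p)
l(H, N) = -4 (l(H, N) = 9 + (-1)² + 14*(-1) = 9 + 1 - 14 = -4)
n(F) = 17*F²*(187 + F)/18 (n(F) = ((187 + F)*(F + F*(-1/18)))*F = ((187 + F)*(F - F/18))*F = ((187 + F)*(17*F/18))*F = (17*F*(187 + F)/18)*F = 17*F²*(187 + F)/18)
n(61) + l(11, -40) = (17/18)*61²*(187 + 61) - 4 = (17/18)*3721*248 - 4 = 7843868/9 - 4 = 7843832/9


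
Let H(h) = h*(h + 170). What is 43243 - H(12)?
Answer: 41059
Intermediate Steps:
H(h) = h*(170 + h)
43243 - H(12) = 43243 - 12*(170 + 12) = 43243 - 12*182 = 43243 - 1*2184 = 43243 - 2184 = 41059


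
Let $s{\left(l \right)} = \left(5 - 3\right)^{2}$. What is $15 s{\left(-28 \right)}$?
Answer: $60$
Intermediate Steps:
$s{\left(l \right)} = 4$ ($s{\left(l \right)} = 2^{2} = 4$)
$15 s{\left(-28 \right)} = 15 \cdot 4 = 60$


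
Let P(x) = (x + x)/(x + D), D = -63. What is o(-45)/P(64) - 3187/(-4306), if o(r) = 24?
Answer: 31955/34448 ≈ 0.92763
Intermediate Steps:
P(x) = 2*x/(-63 + x) (P(x) = (x + x)/(x - 63) = (2*x)/(-63 + x) = 2*x/(-63 + x))
o(-45)/P(64) - 3187/(-4306) = 24/((2*64/(-63 + 64))) - 3187/(-4306) = 24/((2*64/1)) - 3187*(-1/4306) = 24/((2*64*1)) + 3187/4306 = 24/128 + 3187/4306 = 24*(1/128) + 3187/4306 = 3/16 + 3187/4306 = 31955/34448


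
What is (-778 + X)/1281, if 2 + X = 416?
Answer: -52/183 ≈ -0.28415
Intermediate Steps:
X = 414 (X = -2 + 416 = 414)
(-778 + X)/1281 = (-778 + 414)/1281 = -364*1/1281 = -52/183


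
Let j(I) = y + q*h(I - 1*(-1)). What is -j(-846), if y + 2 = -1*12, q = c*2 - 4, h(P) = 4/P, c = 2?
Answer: 14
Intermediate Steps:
q = 0 (q = 2*2 - 4 = 4 - 4 = 0)
y = -14 (y = -2 - 1*12 = -2 - 12 = -14)
j(I) = -14 (j(I) = -14 + 0*(4/(I - 1*(-1))) = -14 + 0*(4/(I + 1)) = -14 + 0*(4/(1 + I)) = -14 + 0 = -14)
-j(-846) = -1*(-14) = 14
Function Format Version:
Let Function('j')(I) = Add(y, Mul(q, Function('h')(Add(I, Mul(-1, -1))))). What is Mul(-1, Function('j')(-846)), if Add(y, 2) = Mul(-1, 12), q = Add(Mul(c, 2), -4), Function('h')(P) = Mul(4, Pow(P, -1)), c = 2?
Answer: 14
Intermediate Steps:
q = 0 (q = Add(Mul(2, 2), -4) = Add(4, -4) = 0)
y = -14 (y = Add(-2, Mul(-1, 12)) = Add(-2, -12) = -14)
Function('j')(I) = -14 (Function('j')(I) = Add(-14, Mul(0, Mul(4, Pow(Add(I, Mul(-1, -1)), -1)))) = Add(-14, Mul(0, Mul(4, Pow(Add(I, 1), -1)))) = Add(-14, Mul(0, Mul(4, Pow(Add(1, I), -1)))) = Add(-14, 0) = -14)
Mul(-1, Function('j')(-846)) = Mul(-1, -14) = 14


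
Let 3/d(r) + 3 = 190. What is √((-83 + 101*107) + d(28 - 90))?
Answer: √375008117/187 ≈ 103.56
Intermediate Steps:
d(r) = 3/187 (d(r) = 3/(-3 + 190) = 3/187)
√((-83 + 101*107) + d(28 - 90)) = √((-83 + 101*107) + 3/187) = √((-83 + 10807) + 3/187) = √(10724 + 3/187) = √(2005391/187) = √375008117/187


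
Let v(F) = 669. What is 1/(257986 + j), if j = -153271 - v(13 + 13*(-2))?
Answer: 1/104046 ≈ 9.6111e-6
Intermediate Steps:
j = -153940 (j = -153271 - 1*669 = -153271 - 669 = -153940)
1/(257986 + j) = 1/(257986 - 153940) = 1/104046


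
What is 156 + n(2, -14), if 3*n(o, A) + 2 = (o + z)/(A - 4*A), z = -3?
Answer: 19571/126 ≈ 155.33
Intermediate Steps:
n(o, A) = -⅔ - (-3 + o)/(9*A) (n(o, A) = -⅔ + ((o - 3)/(A - 4*A))/3 = -⅔ + ((-3 + o)/((-3*A)))/3 = -⅔ + ((-3 + o)*(-1/(3*A)))/3 = -⅔ + (-(-3 + o)/(3*A))/3 = -⅔ - (-3 + o)/(9*A))
156 + n(2, -14) = 156 + (⅑)*(3 - 1*2 - 6*(-14))/(-14) = 156 + (⅑)*(-1/14)*(3 - 2 + 84) = 156 + (⅑)*(-1/14)*85 = 156 - 85/126 = 19571/126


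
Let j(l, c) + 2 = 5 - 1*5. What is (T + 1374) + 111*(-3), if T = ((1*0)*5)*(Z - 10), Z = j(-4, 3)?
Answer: 1041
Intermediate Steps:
j(l, c) = -2 (j(l, c) = -2 + (5 - 1*5) = -2 + (5 - 5) = -2 + 0 = -2)
Z = -2
T = 0 (T = ((1*0)*5)*(-2 - 10) = (0*5)*(-12) = 0*(-12) = 0)
(T + 1374) + 111*(-3) = (0 + 1374) + 111*(-3) = 1374 - 333 = 1041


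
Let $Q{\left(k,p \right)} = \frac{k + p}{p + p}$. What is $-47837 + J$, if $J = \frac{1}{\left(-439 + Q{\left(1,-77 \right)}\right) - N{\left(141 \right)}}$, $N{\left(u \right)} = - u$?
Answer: $- \frac{1095850073}{22908} \approx -47837.0$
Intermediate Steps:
$Q{\left(k,p \right)} = \frac{k + p}{2 p}$
$J = - \frac{77}{22908}$ ($J = \frac{1}{\left(-439 + \frac{1 - 77}{2 \left(-77\right)}\right) - \left(-1\right) 141} = \frac{1}{\left(-439 + \frac{1}{2} \left(- \frac{1}{77}\right) \left(-76\right)\right) - -141} = \frac{1}{\left(-439 + \frac{38}{77}\right) + 141} = \frac{1}{- \frac{33765}{77} + 141} = \frac{1}{- \frac{22908}{77}} = - \frac{77}{22908} \approx -0.0033613$)
$-47837 + J = -47837 - \frac{77}{22908} = - \frac{1095850073}{22908}$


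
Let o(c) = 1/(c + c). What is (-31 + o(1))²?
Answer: 3721/4 ≈ 930.25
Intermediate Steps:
o(c) = 1/(2*c)
(-31 + o(1))² = (-31 + (½)/1)² = (-31 + (½)*1)² = (-31 + ½)² = (-61/2)² = 3721/4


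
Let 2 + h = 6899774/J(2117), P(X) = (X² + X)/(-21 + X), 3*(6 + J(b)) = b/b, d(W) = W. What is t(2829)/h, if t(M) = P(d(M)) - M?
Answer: -7667/421186896 ≈ -1.8203e-5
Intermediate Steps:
J(b) = -17/3 (J(b) = -6 + (b/b)/3 = -6 + (⅓)*1 = -6 + ⅓ = -17/3)
P(X) = (X + X²)/(-21 + X)
t(M) = -M + M*(1 + M)/(-21 + M) (t(M) = M*(1 + M)/(-21 + M) - M = -M + M*(1 + M)/(-21 + M))
h = -20699356/17 (h = -2 + 6899774/(-17/3) = -2 + 6899774*(-3/17) = -2 - 20699322/17 = -20699356/17 ≈ -1.2176e+6)
t(2829)/h = (22*2829/(-21 + 2829))/(-20699356/17) = (22*2829/2808)*(-17/20699356) = (22*2829*(1/2808))*(-17/20699356) = (10373/468)*(-17/20699356) = -7667/421186896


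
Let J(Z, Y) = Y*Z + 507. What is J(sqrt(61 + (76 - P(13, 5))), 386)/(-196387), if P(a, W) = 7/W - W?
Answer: -507/196387 - 386*sqrt(3515)/981935 ≈ -0.025888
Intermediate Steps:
P(a, W) = -W + 7/W
J(Z, Y) = 507 + Y*Z
J(sqrt(61 + (76 - P(13, 5))), 386)/(-196387) = (507 + 386*sqrt(61 + (76 - (-1*5 + 7/5))))/(-196387) = (507 + 386*sqrt(61 + (76 - (-5 + 7*(1/5)))))*(-1/196387) = (507 + 386*sqrt(61 + (76 - (-5 + 7/5))))*(-1/196387) = (507 + 386*sqrt(61 + (76 - 1*(-18/5))))*(-1/196387) = (507 + 386*sqrt(61 + (76 + 18/5)))*(-1/196387) = (507 + 386*sqrt(61 + 398/5))*(-1/196387) = (507 + 386*sqrt(703/5))*(-1/196387) = (507 + 386*(sqrt(3515)/5))*(-1/196387) = (507 + 386*sqrt(3515)/5)*(-1/196387) = -507/196387 - 386*sqrt(3515)/981935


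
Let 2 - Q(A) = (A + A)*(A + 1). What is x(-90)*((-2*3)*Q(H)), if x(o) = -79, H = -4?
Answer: -10428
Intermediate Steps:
Q(A) = 2 - 2*A*(1 + A) (Q(A) = 2 - (A + A)*(A + 1) = 2 - 2*A*(1 + A))
x(-90)*((-2*3)*Q(H)) = -79*(-2*3)*(2 - 2*(-4) - 2*(-4)**2) = -(-474)*(2 + 8 - 2*16) = -(-474)*(2 + 8 - 32) = -(-474)*(-22) = -79*132 = -10428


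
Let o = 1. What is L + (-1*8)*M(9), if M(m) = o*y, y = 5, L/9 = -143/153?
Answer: -823/17 ≈ -48.412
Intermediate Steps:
L = -143/17 (L = 9*(-143/153) = -143/17 ≈ -8.4118)
M(m) = 5 (M(m) = 1*5 = 5)
L + (-1*8)*M(9) = -143/17 - 1*8*5 = -143/17 - 8*5 = -143/17 - 40 = -823/17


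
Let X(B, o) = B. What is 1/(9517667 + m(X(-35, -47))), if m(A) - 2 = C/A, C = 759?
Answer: 35/333117656 ≈ 1.0507e-7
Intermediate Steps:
m(A) = 2 + 759/A
1/(9517667 + m(X(-35, -47))) = 1/(9517667 + (2 + 759/(-35))) = 1/(9517667 + (2 + 759*(-1/35))) = 1/(9517667 + (2 - 759/35)) = 1/(9517667 - 689/35) = 1/(333117656/35) = 35/333117656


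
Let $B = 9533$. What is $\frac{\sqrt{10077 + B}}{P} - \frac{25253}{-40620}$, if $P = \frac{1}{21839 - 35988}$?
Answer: $\frac{25253}{40620} - 14149 \sqrt{19610} \approx -1.9814 \cdot 10^{6}$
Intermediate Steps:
$P = - \frac{1}{14149}$ ($P = \frac{1}{21839 - 35988} = \frac{1}{-14149} = - \frac{1}{14149} \approx -7.0676 \cdot 10^{-5}$)
$\frac{\sqrt{10077 + B}}{P} - \frac{25253}{-40620} = \frac{\sqrt{10077 + 9533}}{- \frac{1}{14149}} - \frac{25253}{-40620} = \sqrt{19610} \left(-14149\right) - - \frac{25253}{40620} = - 14149 \sqrt{19610} + \frac{25253}{40620} = \frac{25253}{40620} - 14149 \sqrt{19610}$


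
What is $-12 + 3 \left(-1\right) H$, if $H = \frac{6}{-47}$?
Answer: $- \frac{546}{47} \approx -11.617$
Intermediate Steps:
$H = - \frac{6}{47}$ ($H = 6 \left(- \frac{1}{47}\right) = - \frac{6}{47} \approx -0.12766$)
$-12 + 3 \left(-1\right) H = -12 + 3 \left(-1\right) \left(- \frac{6}{47}\right) = -12 - - \frac{18}{47} = -12 + \frac{18}{47} = - \frac{546}{47}$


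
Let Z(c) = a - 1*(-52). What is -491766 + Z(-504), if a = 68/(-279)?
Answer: -137188274/279 ≈ -4.9171e+5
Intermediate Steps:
a = -68/279 (a = 68*(-1/279) = -68/279 ≈ -0.24373)
Z(c) = 14440/279 (Z(c) = -68/279 - 1*(-52) = -68/279 + 52 = 14440/279)
-491766 + Z(-504) = -491766 + 14440/279 = -137188274/279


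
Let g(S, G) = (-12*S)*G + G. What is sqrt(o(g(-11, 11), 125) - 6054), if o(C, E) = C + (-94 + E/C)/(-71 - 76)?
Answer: I*sqrt(481428265934)/10241 ≈ 67.752*I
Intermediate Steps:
g(S, G) = G - 12*G*S (g(S, G) = -12*G*S + G = G - 12*G*S)
o(C, E) = 94/147 + C - E/(147*C) (o(C, E) = C + (-94 + E/C)/(-147) = C + (-94 + E/C)*(-1/147) = C + (94/147 - E/(147*C)) = 94/147 + C - E/(147*C))
sqrt(o(g(-11, 11), 125) - 6054) = sqrt((94/147 + 11*(1 - 12*(-11)) - 1/147*125/11*(1 - 12*(-11))) - 6054) = sqrt((94/147 + 11*(1 + 132) - 1/147*125/11*(1 + 132)) - 6054) = sqrt((94/147 + 11*133 - 1/147*125/11*133) - 6054) = sqrt((94/147 + 1463 - 1/147*125/1463) - 6054) = sqrt((94/147 + 1463 - 1/147*125*1/1463) - 6054) = sqrt((94/147 + 1463 - 125/215061) - 6054) = sqrt(104923880/71687 - 6054) = sqrt(-329069218/71687) = I*sqrt(481428265934)/10241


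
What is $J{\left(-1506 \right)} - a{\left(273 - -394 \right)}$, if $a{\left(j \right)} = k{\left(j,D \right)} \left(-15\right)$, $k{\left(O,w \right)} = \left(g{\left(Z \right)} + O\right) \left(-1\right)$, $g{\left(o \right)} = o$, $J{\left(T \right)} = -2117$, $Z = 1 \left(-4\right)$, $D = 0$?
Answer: $-12062$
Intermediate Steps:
$Z = -4$
$k{\left(O,w \right)} = 4 - O$ ($k{\left(O,w \right)} = \left(-4 + O\right) \left(-1\right) = 4 - O$)
$a{\left(j \right)} = -60 + 15 j$ ($a{\left(j \right)} = \left(4 - j\right) \left(-15\right) = -60 + 15 j$)
$J{\left(-1506 \right)} - a{\left(273 - -394 \right)} = -2117 - \left(-60 + 15 \left(273 - -394\right)\right) = -2117 - \left(-60 + 15 \left(273 + 394\right)\right) = -2117 - \left(-60 + 15 \cdot 667\right) = -2117 - \left(-60 + 10005\right) = -2117 - 9945 = -12062$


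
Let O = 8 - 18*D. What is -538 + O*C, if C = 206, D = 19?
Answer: -69342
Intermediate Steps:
O = -334 (O = 8 - 18*19 = 8 - 342 = -334)
-538 + O*C = -538 - 334*206 = -538 - 68804 = -69342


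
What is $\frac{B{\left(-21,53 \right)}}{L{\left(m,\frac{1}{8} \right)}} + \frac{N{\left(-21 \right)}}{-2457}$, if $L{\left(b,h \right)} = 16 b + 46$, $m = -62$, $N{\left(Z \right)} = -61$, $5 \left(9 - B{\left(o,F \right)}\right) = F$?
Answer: $\frac{154093}{5810805} \approx 0.026518$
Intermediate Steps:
$B{\left(o,F \right)} = 9 - \frac{F}{5}$
$L{\left(b,h \right)} = 46 + 16 b$
$\frac{B{\left(-21,53 \right)}}{L{\left(m,\frac{1}{8} \right)}} + \frac{N{\left(-21 \right)}}{-2457} = \frac{9 - \frac{53}{5}}{46 + 16 \left(-62\right)} - \frac{61}{-2457} = \frac{9 - \frac{53}{5}}{46 - 992} - - \frac{61}{2457} = - \frac{8}{5 \left(-946\right)} + \frac{61}{2457} = \left(- \frac{8}{5}\right) \left(- \frac{1}{946}\right) + \frac{61}{2457} = \frac{4}{2365} + \frac{61}{2457} = \frac{154093}{5810805}$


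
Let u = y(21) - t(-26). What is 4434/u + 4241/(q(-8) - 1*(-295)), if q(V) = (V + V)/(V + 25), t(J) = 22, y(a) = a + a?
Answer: 11803753/49990 ≈ 236.12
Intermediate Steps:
y(a) = 2*a
q(V) = 2*V/(25 + V) (q(V) = (2*V)/(25 + V) = 2*V/(25 + V))
u = 20 (u = 2*21 - 1*22 = 42 - 22 = 20)
4434/u + 4241/(q(-8) - 1*(-295)) = 4434/20 + 4241/(2*(-8)/(25 - 8) - 1*(-295)) = 4434*(1/20) + 4241/(2*(-8)/17 + 295) = 2217/10 + 4241/(2*(-8)*(1/17) + 295) = 2217/10 + 4241/(-16/17 + 295) = 2217/10 + 4241/(4999/17) = 2217/10 + 4241*(17/4999) = 2217/10 + 72097/4999 = 11803753/49990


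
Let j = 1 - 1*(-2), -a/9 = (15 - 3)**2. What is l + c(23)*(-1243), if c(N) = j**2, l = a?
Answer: -12483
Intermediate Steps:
a = -1296 (a = -9*(15 - 3)**2 = -9*12**2 = -9*144 = -1296)
l = -1296
j = 3 (j = 1 + 2 = 3)
c(N) = 9 (c(N) = 3**2 = 9)
l + c(23)*(-1243) = -1296 + 9*(-1243) = -1296 - 11187 = -12483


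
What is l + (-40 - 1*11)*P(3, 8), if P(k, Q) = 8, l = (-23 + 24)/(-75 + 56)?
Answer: -7753/19 ≈ -408.05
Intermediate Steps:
l = -1/19 (l = 1/(-19) = 1*(-1/19) = -1/19 ≈ -0.052632)
l + (-40 - 1*11)*P(3, 8) = -1/19 + (-40 - 1*11)*8 = -1/19 + (-40 - 11)*8 = -1/19 - 51*8 = -1/19 - 408 = -7753/19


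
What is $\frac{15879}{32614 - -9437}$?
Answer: $\frac{5293}{14017} \approx 0.37761$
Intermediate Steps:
$\frac{15879}{32614 - -9437} = \frac{15879}{32614 + 9437} = \frac{15879}{42051} = 15879 \cdot \frac{1}{42051} = \frac{5293}{14017}$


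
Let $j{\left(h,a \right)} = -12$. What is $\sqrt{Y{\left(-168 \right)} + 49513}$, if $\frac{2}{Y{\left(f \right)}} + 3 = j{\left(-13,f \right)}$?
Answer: $\frac{7 \sqrt{227355}}{15} \approx 222.51$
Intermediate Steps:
$Y{\left(f \right)} = - \frac{2}{15}$ ($Y{\left(f \right)} = \frac{2}{-3 - 12} = \frac{2}{-15} = 2 \left(- \frac{1}{15}\right) = - \frac{2}{15}$)
$\sqrt{Y{\left(-168 \right)} + 49513} = \sqrt{- \frac{2}{15} + 49513} = \sqrt{\frac{742693}{15}} = \frac{7 \sqrt{227355}}{15}$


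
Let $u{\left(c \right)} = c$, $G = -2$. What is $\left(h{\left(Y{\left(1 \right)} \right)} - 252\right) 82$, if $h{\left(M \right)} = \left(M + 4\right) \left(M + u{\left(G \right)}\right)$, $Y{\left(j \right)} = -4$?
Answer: $-20664$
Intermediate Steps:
$h{\left(M \right)} = \left(-2 + M\right) \left(4 + M\right)$ ($h{\left(M \right)} = \left(M + 4\right) \left(M - 2\right) = \left(4 + M\right) \left(-2 + M\right) = \left(-2 + M\right) \left(4 + M\right)$)
$\left(h{\left(Y{\left(1 \right)} \right)} - 252\right) 82 = \left(\left(-8 + \left(-4\right)^{2} + 2 \left(-4\right)\right) - 252\right) 82 = \left(\left(-8 + 16 - 8\right) - 252\right) 82 = \left(0 - 252\right) 82 = \left(-252\right) 82 = -20664$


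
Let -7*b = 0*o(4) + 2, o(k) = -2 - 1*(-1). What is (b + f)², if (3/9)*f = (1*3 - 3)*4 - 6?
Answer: 16384/49 ≈ 334.37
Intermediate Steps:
o(k) = -1 (o(k) = -2 + 1 = -1)
f = -18 (f = 3*((1*3 - 3)*4 - 6) = 3*((3 - 3)*4 - 6) = 3*(0*4 - 6) = 3*(0 - 6) = 3*(-6) = -18)
b = -2/7 (b = -(0*(-1) + 2)/7 = -(0 + 2)/7 = -⅐*2 = -2/7 ≈ -0.28571)
(b + f)² = (-2/7 - 18)² = (-128/7)² = 16384/49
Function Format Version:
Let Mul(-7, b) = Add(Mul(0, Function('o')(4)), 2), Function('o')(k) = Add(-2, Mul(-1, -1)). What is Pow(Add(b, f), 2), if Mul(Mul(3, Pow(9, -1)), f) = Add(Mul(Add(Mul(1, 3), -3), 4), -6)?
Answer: Rational(16384, 49) ≈ 334.37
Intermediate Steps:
Function('o')(k) = -1 (Function('o')(k) = Add(-2, 1) = -1)
f = -18 (f = Mul(3, Add(Mul(Add(Mul(1, 3), -3), 4), -6)) = Mul(3, Add(Mul(Add(3, -3), 4), -6)) = Mul(3, Add(Mul(0, 4), -6)) = Mul(3, Add(0, -6)) = Mul(3, -6) = -18)
b = Rational(-2, 7) (b = Mul(Rational(-1, 7), Add(Mul(0, -1), 2)) = Mul(Rational(-1, 7), Add(0, 2)) = Mul(Rational(-1, 7), 2) = Rational(-2, 7) ≈ -0.28571)
Pow(Add(b, f), 2) = Pow(Add(Rational(-2, 7), -18), 2) = Pow(Rational(-128, 7), 2) = Rational(16384, 49)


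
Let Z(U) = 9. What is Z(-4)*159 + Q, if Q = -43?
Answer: 1388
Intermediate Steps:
Z(-4)*159 + Q = 9*159 - 43 = 1431 - 43 = 1388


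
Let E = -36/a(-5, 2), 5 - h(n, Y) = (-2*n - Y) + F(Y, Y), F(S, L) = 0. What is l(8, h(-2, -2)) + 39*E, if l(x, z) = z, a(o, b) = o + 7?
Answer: -703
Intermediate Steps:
a(o, b) = 7 + o
h(n, Y) = 5 + Y + 2*n (h(n, Y) = 5 - ((-2*n - Y) + 0) = 5 - ((-Y - 2*n) + 0) = 5 - (-Y - 2*n) = 5 + (Y + 2*n) = 5 + Y + 2*n)
E = -18 (E = -36/(7 - 5) = -36/2 = -36*½ = -18)
l(8, h(-2, -2)) + 39*E = (5 - 2 + 2*(-2)) + 39*(-18) = (5 - 2 - 4) - 702 = -1 - 702 = -703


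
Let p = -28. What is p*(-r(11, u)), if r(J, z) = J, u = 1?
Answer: 308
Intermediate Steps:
p*(-r(11, u)) = -(-28)*11 = -28*(-11) = 308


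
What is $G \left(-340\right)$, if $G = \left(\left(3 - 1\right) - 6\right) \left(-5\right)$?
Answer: $-6800$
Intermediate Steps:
$G = 20$ ($G = \left(2 - 6\right) \left(-5\right) = \left(-4\right) \left(-5\right) = 20$)
$G \left(-340\right) = 20 \left(-340\right) = -6800$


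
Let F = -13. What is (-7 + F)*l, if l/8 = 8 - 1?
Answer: -1120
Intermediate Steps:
l = 56 (l = 8*(8 - 1) = 8*7 = 56)
(-7 + F)*l = (-7 - 13)*56 = -20*56 = -1120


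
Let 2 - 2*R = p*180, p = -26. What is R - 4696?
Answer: -2355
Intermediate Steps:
R = 2341 (R = 1 - (-13)*180 = 1 - 1/2*(-4680) = 1 + 2340 = 2341)
R - 4696 = 2341 - 4696 = -2355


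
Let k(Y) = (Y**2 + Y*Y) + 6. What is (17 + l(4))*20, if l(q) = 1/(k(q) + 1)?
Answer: 13280/39 ≈ 340.51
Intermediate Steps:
k(Y) = 6 + 2*Y**2 (k(Y) = (Y**2 + Y**2) + 6 = 2*Y**2 + 6 = 6 + 2*Y**2)
l(q) = 1/(7 + 2*q**2) (l(q) = 1/((6 + 2*q**2) + 1) = 1/(7 + 2*q**2))
(17 + l(4))*20 = (17 + 1/(7 + 2*4**2))*20 = (17 + 1/(7 + 2*16))*20 = (17 + 1/(7 + 32))*20 = (17 + 1/39)*20 = (664/39)*20 = 13280/39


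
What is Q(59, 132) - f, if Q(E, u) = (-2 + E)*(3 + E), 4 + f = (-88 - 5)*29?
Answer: 6235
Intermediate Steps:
f = -2701 (f = -4 + (-88 - 5)*29 = -4 - 93*29 = -4 - 2697 = -2701)
Q(59, 132) - f = (-6 + 59 + 59**2) - 1*(-2701) = (-6 + 59 + 3481) + 2701 = 3534 + 2701 = 6235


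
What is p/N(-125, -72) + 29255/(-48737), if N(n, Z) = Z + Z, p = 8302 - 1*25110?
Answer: 101869847/877266 ≈ 116.12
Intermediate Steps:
p = -16808 (p = 8302 - 25110 = -16808)
N(n, Z) = 2*Z
p/N(-125, -72) + 29255/(-48737) = -16808/(2*(-72)) + 29255/(-48737) = -16808/(-144) + 29255*(-1/48737) = -16808*(-1/144) - 29255/48737 = 2101/18 - 29255/48737 = 101869847/877266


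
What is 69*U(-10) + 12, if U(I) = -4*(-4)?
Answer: 1116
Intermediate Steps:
U(I) = 16
69*U(-10) + 12 = 69*16 + 12 = 1104 + 12 = 1116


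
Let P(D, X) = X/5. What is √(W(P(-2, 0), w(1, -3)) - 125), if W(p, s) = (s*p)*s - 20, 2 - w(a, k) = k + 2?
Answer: I*√145 ≈ 12.042*I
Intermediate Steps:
w(a, k) = -k (w(a, k) = 2 - (k + 2) = 2 - (2 + k) = 2 + (-2 - k) = -k)
P(D, X) = X/5 (P(D, X) = X*(⅕) = X/5)
W(p, s) = -20 + p*s² (W(p, s) = (p*s)*s - 20 = p*s² - 20 = -20 + p*s²)
√(W(P(-2, 0), w(1, -3)) - 125) = √((-20 + ((⅕)*0)*(-1*(-3))²) - 125) = √((-20 + 0*3²) - 125) = √((-20 + 0*9) - 125) = √((-20 + 0) - 125) = √(-20 - 125) = √(-145) = I*√145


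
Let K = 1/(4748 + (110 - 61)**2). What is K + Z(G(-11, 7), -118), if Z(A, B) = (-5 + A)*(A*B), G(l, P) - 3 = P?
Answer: -42179099/7149 ≈ -5900.0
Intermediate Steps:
G(l, P) = 3 + P
Z(A, B) = A*B*(-5 + A)
K = 1/7149 (K = 1/(4748 + 49**2) = 1/(4748 + 2401) = 1/7149 ≈ 0.00013988)
K + Z(G(-11, 7), -118) = 1/7149 + (3 + 7)*(-118)*(-5 + (3 + 7)) = 1/7149 + 10*(-118)*(-5 + 10) = 1/7149 + 10*(-118)*5 = 1/7149 - 5900 = -42179099/7149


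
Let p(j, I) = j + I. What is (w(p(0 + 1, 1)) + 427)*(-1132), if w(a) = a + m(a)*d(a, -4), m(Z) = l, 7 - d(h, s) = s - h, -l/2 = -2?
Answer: -544492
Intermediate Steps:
l = 4 (l = -2*(-2) = 4)
d(h, s) = 7 + h - s (d(h, s) = 7 - (s - h) = 7 + (h - s) = 7 + h - s)
m(Z) = 4
p(j, I) = I + j
w(a) = 44 + 5*a (w(a) = a + 4*(7 + a - 1*(-4)) = a + 4*(7 + a + 4) = a + 4*(11 + a) = a + (44 + 4*a) = 44 + 5*a)
(w(p(0 + 1, 1)) + 427)*(-1132) = ((44 + 5*(1 + (0 + 1))) + 427)*(-1132) = ((44 + 5*(1 + 1)) + 427)*(-1132) = ((44 + 5*2) + 427)*(-1132) = ((44 + 10) + 427)*(-1132) = (54 + 427)*(-1132) = 481*(-1132) = -544492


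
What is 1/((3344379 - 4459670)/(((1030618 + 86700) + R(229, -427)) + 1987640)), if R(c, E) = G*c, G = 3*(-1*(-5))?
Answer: -3108393/1115291 ≈ -2.7871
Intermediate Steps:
G = 15 (G = 3*5 = 15)
R(c, E) = 15*c
1/((3344379 - 4459670)/(((1030618 + 86700) + R(229, -427)) + 1987640)) = 1/((3344379 - 4459670)/(((1030618 + 86700) + 15*229) + 1987640)) = 1/(-1115291/((1117318 + 3435) + 1987640)) = 1/(-1115291/(1120753 + 1987640)) = 1/(-1115291/3108393) = -3108393/1115291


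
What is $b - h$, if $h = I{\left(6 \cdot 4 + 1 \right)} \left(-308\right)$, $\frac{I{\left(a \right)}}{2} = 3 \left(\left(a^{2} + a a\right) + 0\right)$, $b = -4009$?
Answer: $2305991$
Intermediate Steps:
$I{\left(a \right)} = 12 a^{2}$ ($I{\left(a \right)} = 2 \cdot 3 \left(\left(a^{2} + a a\right) + 0\right) = 2 \cdot 3 \left(\left(a^{2} + a^{2}\right) + 0\right) = 2 \cdot 3 \left(2 a^{2} + 0\right) = 2 \cdot 3 \cdot 2 a^{2} = 2 \cdot 6 a^{2} = 12 a^{2}$)
$h = -2310000$ ($h = 12 \left(6 \cdot 4 + 1\right)^{2} \left(-308\right) = 12 \left(24 + 1\right)^{2} \left(-308\right) = 12 \cdot 25^{2} \left(-308\right) = 12 \cdot 625 \left(-308\right) = 7500 \left(-308\right) = -2310000$)
$b - h = -4009 - -2310000 = -4009 + 2310000 = 2305991$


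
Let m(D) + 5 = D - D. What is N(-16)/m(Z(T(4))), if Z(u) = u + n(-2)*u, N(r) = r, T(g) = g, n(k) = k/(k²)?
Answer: 16/5 ≈ 3.2000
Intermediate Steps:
n(k) = 1/k (n(k) = k/k² = 1/k)
Z(u) = u/2 (Z(u) = u + u/(-2) = u - u/2 = u/2)
m(D) = -5 (m(D) = -5 + (D - D) = -5 + 0 = -5)
N(-16)/m(Z(T(4))) = -16/(-5) = -16*(-⅕) = 16/5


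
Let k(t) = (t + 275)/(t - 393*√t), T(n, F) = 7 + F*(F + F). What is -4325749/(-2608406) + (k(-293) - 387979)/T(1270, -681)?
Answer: 232132411846203791/187189247165053154 - 3537*I*√293/21026806953887 ≈ 1.2401 - 2.8794e-9*I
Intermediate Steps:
T(n, F) = 7 + 2*F² (T(n, F) = 7 + F*(2*F) = 7 + 2*F²)
k(t) = (275 + t)/(t - 393*√t)
-4325749/(-2608406) + (k(-293) - 387979)/T(1270, -681) = -4325749/(-2608406) + ((275 - 293)/(-293 - 393*I*√293) - 387979)/(7 + 2*(-681)²) = -4325749*(-1/2608406) + (-18/(-293 - 393*I*√293) - 387979)/(7 + 2*463761) = 4325749/2608406 + (-18/(-293 - 393*I*√293) - 387979)/(7 + 927522) = 4325749/2608406 + (-18/(-293 - 393*I*√293) - 387979)/927529 = 4325749/2608406 + (-387979 - 18/(-293 - 393*I*√293))*(1/927529) = 4325749/2608406 + (-387979/927529 - 18/(927529*(-293 - 393*I*√293))) = 3000250892747/2419372208774 - 18/(927529*(-293 - 393*I*√293))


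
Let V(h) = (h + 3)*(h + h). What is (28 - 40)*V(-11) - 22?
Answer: -2134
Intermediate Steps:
V(h) = 2*h*(3 + h) (V(h) = (3 + h)*(2*h) = 2*h*(3 + h))
(28 - 40)*V(-11) - 22 = (28 - 40)*(2*(-11)*(3 - 11)) - 22 = -24*(-11)*(-8) - 22 = -12*176 - 22 = -2112 - 22 = -2134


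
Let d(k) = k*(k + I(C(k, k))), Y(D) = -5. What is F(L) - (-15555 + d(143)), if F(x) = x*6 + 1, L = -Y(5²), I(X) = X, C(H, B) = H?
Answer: -25312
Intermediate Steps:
L = 5 (L = -1*(-5) = 5)
d(k) = 2*k² (d(k) = k*(k + k) = k*(2*k) = 2*k²)
F(x) = 1 + 6*x (F(x) = 6*x + 1 = 1 + 6*x)
F(L) - (-15555 + d(143)) = (1 + 6*5) - (-15555 + 2*143²) = (1 + 30) - (-15555 + 2*20449) = 31 - (-15555 + 40898) = 31 - 1*25343 = 31 - 25343 = -25312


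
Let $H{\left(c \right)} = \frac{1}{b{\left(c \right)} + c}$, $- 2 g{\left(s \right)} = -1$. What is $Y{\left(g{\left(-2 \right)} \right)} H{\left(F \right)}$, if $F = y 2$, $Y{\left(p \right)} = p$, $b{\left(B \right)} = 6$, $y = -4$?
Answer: $- \frac{1}{4} \approx -0.25$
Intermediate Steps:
$g{\left(s \right)} = \frac{1}{2}$ ($g{\left(s \right)} = \left(- \frac{1}{2}\right) \left(-1\right) = \frac{1}{2}$)
$F = -8$ ($F = \left(-4\right) 2 = -8$)
$H{\left(c \right)} = \frac{1}{6 + c}$
$Y{\left(g{\left(-2 \right)} \right)} H{\left(F \right)} = \frac{1}{2 \left(6 - 8\right)} = \frac{1}{2 \left(-2\right)} = \frac{1}{2} \left(- \frac{1}{2}\right) = - \frac{1}{4}$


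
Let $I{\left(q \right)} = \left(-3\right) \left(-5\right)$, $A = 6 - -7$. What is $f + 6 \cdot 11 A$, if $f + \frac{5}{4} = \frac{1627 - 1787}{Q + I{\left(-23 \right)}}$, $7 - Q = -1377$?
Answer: $\frac{4793733}{5596} \approx 856.64$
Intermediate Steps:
$A = 13$ ($A = 6 + 7 = 13$)
$Q = 1384$ ($Q = 7 - -1377 = 7 + 1377 = 1384$)
$I{\left(q \right)} = 15$
$f = - \frac{7635}{5596}$ ($f = - \frac{5}{4} + \frac{1627 - 1787}{1384 + 15} = - \frac{5}{4} - \frac{160}{1399} = - \frac{7635}{5596} \approx -1.3644$)
$f + 6 \cdot 11 A = - \frac{7635}{5596} + 6 \cdot 11 \cdot 13 = - \frac{7635}{5596} + 66 \cdot 13 = - \frac{7635}{5596} + 858 = \frac{4793733}{5596}$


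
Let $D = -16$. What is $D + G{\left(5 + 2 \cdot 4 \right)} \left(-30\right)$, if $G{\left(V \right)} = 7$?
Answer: $-226$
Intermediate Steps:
$D + G{\left(5 + 2 \cdot 4 \right)} \left(-30\right) = -16 + 7 \left(-30\right) = -16 - 210 = -226$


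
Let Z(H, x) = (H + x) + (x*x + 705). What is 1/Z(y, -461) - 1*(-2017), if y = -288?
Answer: 428566110/212477 ≈ 2017.0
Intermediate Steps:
Z(H, x) = 705 + H + x + x² (Z(H, x) = (H + x) + (x² + 705) = (H + x) + (705 + x²) = 705 + H + x + x²)
1/Z(y, -461) - 1*(-2017) = 1/(705 - 288 - 461 + (-461)²) - 1*(-2017) = 1/(705 - 288 - 461 + 212521) + 2017 = 1/212477 + 2017 = 428566110/212477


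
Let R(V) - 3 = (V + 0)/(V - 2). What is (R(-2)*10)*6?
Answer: 210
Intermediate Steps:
R(V) = 3 + V/(-2 + V) (R(V) = 3 + (V + 0)/(V - 2) = 3 + V/(-2 + V))
(R(-2)*10)*6 = ((2*(-3 + 2*(-2))/(-2 - 2))*10)*6 = ((2*(-3 - 4)/(-4))*10)*6 = ((2*(-¼)*(-7))*10)*6 = ((7/2)*10)*6 = 35*6 = 210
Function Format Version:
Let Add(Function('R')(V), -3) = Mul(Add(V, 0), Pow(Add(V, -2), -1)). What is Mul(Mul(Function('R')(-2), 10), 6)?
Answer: 210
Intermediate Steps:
Function('R')(V) = Add(3, Mul(V, Pow(Add(-2, V), -1))) (Function('R')(V) = Add(3, Mul(Add(V, 0), Pow(Add(V, -2), -1))) = Add(3, Mul(V, Pow(Add(-2, V), -1))))
Mul(Mul(Function('R')(-2), 10), 6) = Mul(Mul(Mul(2, Pow(Add(-2, -2), -1), Add(-3, Mul(2, -2))), 10), 6) = Mul(Mul(Mul(2, Pow(-4, -1), Add(-3, -4)), 10), 6) = Mul(Mul(Mul(2, Rational(-1, 4), -7), 10), 6) = Mul(Mul(Rational(7, 2), 10), 6) = Mul(35, 6) = 210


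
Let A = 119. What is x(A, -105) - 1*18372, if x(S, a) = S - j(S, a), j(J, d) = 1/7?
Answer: -127772/7 ≈ -18253.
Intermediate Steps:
j(J, d) = ⅐
x(S, a) = -⅐ + S (x(S, a) = S - 1*⅐ = S - ⅐ = -⅐ + S)
x(A, -105) - 1*18372 = (-⅐ + 119) - 1*18372 = 832/7 - 18372 = -127772/7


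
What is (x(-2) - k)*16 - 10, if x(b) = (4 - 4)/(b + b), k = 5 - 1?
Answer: -74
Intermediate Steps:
k = 4
x(b) = 0 (x(b) = 0/((2*b)) = 0*(1/(2*b)) = 0)
(x(-2) - k)*16 - 10 = (0 - 1*4)*16 - 10 = (0 - 4)*16 - 10 = -4*16 - 10 = -64 - 10 = -74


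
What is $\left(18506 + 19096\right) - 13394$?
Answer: $24208$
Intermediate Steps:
$\left(18506 + 19096\right) - 13394 = 37602 - 13394 = 24208$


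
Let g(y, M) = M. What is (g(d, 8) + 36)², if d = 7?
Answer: 1936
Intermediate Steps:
(g(d, 8) + 36)² = (8 + 36)² = 44² = 1936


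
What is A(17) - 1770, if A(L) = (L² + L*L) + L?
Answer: -1175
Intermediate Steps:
A(L) = L + 2*L² (A(L) = (L² + L²) + L = 2*L² + L = L + 2*L²)
A(17) - 1770 = 17*(1 + 2*17) - 1770 = 17*(1 + 34) - 1770 = 17*35 - 1770 = 595 - 1770 = -1175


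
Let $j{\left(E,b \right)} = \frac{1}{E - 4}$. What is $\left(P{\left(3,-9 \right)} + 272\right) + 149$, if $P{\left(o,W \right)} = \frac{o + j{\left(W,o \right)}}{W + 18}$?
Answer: $\frac{49295}{117} \approx 421.32$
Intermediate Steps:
$j{\left(E,b \right)} = \frac{1}{-4 + E}$
$P{\left(o,W \right)} = \frac{o + \frac{1}{-4 + W}}{18 + W}$ ($P{\left(o,W \right)} = \frac{o + \frac{1}{-4 + W}}{W + 18} = \frac{o + \frac{1}{-4 + W}}{18 + W}$)
$\left(P{\left(3,-9 \right)} + 272\right) + 149 = \left(\frac{1 + 3 \left(-4 - 9\right)}{\left(-4 - 9\right) \left(18 - 9\right)} + 272\right) + 149 = \left(\frac{1 + 3 \left(-13\right)}{\left(-13\right) 9} + 272\right) + 149 = \left(\left(- \frac{1}{13}\right) \frac{1}{9} \left(1 - 39\right) + 272\right) + 149 = \left(\left(- \frac{1}{13}\right) \frac{1}{9} \left(-38\right) + 272\right) + 149 = \left(\frac{38}{117} + 272\right) + 149 = \frac{31862}{117} + 149 = \frac{49295}{117}$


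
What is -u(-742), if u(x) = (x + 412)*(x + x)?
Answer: -489720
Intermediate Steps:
u(x) = 2*x*(412 + x) (u(x) = (412 + x)*(2*x) = 2*x*(412 + x))
-u(-742) = -2*(-742)*(412 - 742) = -2*(-742)*(-330) = -1*489720 = -489720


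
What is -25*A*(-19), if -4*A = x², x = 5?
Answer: -11875/4 ≈ -2968.8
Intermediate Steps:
A = -25/4 (A = -¼*5² = -¼*25 = -25/4 ≈ -6.2500)
-25*A*(-19) = -25*(-25/4)*(-19) = (625/4)*(-19) = -11875/4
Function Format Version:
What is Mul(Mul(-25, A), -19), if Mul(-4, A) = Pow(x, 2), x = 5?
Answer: Rational(-11875, 4) ≈ -2968.8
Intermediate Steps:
A = Rational(-25, 4) (A = Mul(Rational(-1, 4), Pow(5, 2)) = Mul(Rational(-1, 4), 25) = Rational(-25, 4) ≈ -6.2500)
Mul(Mul(-25, A), -19) = Mul(Mul(-25, Rational(-25, 4)), -19) = Mul(Rational(625, 4), -19) = Rational(-11875, 4)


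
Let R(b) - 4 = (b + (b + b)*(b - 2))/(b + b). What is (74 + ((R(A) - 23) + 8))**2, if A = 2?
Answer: 16129/4 ≈ 4032.3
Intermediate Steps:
R(b) = 4 + (b + 2*b*(-2 + b))/(2*b) (R(b) = 4 + (b + (b + b)*(b - 2))/(b + b) = 4 + (b + (2*b)*(-2 + b))/((2*b)) = 4 + (b + 2*b*(-2 + b))*(1/(2*b)) = 4 + (b + 2*b*(-2 + b))/(2*b))
(74 + ((R(A) - 23) + 8))**2 = (74 + (((5/2 + 2) - 23) + 8))**2 = (74 + ((9/2 - 23) + 8))**2 = (74 + (-37/2 + 8))**2 = (74 - 21/2)**2 = (127/2)**2 = 16129/4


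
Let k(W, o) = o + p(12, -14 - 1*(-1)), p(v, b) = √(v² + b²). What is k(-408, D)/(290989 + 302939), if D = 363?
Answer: 121/197976 + √313/593928 ≈ 0.00064097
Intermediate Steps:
p(v, b) = √(b² + v²)
k(W, o) = o + √313 (k(W, o) = o + √((-14 - 1*(-1))² + 12²) = o + √((-14 + 1)² + 144) = o + √((-13)² + 144) = o + √(169 + 144) = o + √313)
k(-408, D)/(290989 + 302939) = (363 + √313)/(290989 + 302939) = (363 + √313)/593928 = (363 + √313)*(1/593928) = 121/197976 + √313/593928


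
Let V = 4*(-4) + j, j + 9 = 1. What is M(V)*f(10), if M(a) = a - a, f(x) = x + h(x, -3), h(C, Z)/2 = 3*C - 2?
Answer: 0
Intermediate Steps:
j = -8 (j = -9 + 1 = -8)
h(C, Z) = -4 + 6*C (h(C, Z) = 2*(3*C - 2) = 2*(-2 + 3*C) = -4 + 6*C)
f(x) = -4 + 7*x (f(x) = x + (-4 + 6*x) = -4 + 7*x)
V = -24 (V = 4*(-4) - 8 = -16 - 8 = -24)
M(a) = 0
M(V)*f(10) = 0*(-4 + 7*10) = 0*(-4 + 70) = 0*66 = 0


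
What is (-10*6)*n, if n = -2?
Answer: 120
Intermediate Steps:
(-10*6)*n = -10*6*(-2) = -60*(-2) = 120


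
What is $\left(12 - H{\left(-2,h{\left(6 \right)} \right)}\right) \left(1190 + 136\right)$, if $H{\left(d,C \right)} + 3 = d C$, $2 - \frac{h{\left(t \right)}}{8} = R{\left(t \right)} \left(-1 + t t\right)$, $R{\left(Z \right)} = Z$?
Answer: $-4393038$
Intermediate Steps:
$h{\left(t \right)} = 16 - 8 t \left(-1 + t^{2}\right)$ ($h{\left(t \right)} = 16 - 8 t \left(-1 + t t\right) = 16 - 8 t \left(-1 + t^{2}\right)$)
$H{\left(d,C \right)} = -3 + C d$ ($H{\left(d,C \right)} = -3 + d C = -3 + C d$)
$\left(12 - H{\left(-2,h{\left(6 \right)} \right)}\right) \left(1190 + 136\right) = \left(12 - \left(-3 + \left(16 - 8 \cdot 6^{3} + 8 \cdot 6\right) \left(-2\right)\right)\right) \left(1190 + 136\right) = \left(12 - \left(-3 + \left(16 - 1728 + 48\right) \left(-2\right)\right)\right) 1326 = \left(12 - \left(-3 - -3328\right)\right) 1326 = \left(12 - \left(-3 + 3328\right)\right) 1326 = \left(12 - 3325\right) 1326 = \left(-3313\right) 1326 = -4393038$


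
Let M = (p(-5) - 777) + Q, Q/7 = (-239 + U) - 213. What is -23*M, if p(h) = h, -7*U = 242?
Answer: 96324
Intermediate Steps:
U = -242/7 (U = -⅐*242 = -242/7 ≈ -34.571)
Q = -3406 (Q = 7*((-239 - 242/7) - 213) = 7*(-1915/7 - 213) = 7*(-3406/7) = -3406)
M = -4188 (M = (-5 - 777) - 3406 = -782 - 3406 = -4188)
-23*M = -23*(-4188) = 96324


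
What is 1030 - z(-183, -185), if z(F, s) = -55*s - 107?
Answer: -9038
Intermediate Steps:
z(F, s) = -107 - 55*s
1030 - z(-183, -185) = 1030 - (-107 - 55*(-185)) = 1030 - (-107 + 10175) = 1030 - 1*10068 = 1030 - 10068 = -9038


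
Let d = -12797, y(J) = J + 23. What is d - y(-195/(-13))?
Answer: -12835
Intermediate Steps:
y(J) = 23 + J
d - y(-195/(-13)) = -12797 - (23 - 195/(-13)) = -12797 - (23 - 195*(-1/13)) = -12797 - (23 + 15) = -12797 - 1*38 = -12797 - 38 = -12835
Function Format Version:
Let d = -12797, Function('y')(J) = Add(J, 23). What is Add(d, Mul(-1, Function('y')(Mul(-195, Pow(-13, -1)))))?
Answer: -12835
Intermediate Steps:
Function('y')(J) = Add(23, J)
Add(d, Mul(-1, Function('y')(Mul(-195, Pow(-13, -1))))) = Add(-12797, Mul(-1, Add(23, Mul(-195, Pow(-13, -1))))) = Add(-12797, Mul(-1, Add(23, Mul(-195, Rational(-1, 13))))) = Add(-12797, Mul(-1, Add(23, 15))) = Add(-12797, Mul(-1, 38)) = Add(-12797, -38) = -12835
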